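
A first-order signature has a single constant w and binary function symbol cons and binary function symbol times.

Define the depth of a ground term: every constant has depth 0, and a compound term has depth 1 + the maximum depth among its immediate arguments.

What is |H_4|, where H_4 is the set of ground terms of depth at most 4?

1045459

Let N_k count ground terms of depth at most k. Each non-constant term of depth ≤ k is some function symbol applied to depth-≤(k−1) arguments, giving N_k = 1 + N_{k-1}^2 + N_{k-1}^2.
N_0 = 1
N_1 = 1 + 1^2 + 1^2 = 3
N_2 = 1 + 3^2 + 3^2 = 19
N_3 = 1 + 19^2 + 19^2 = 723
N_4 = 1 + 723^2 + 723^2 = 1045459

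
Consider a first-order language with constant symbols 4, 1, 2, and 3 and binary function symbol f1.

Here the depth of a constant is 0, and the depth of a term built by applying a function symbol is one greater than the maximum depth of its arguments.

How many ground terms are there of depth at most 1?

Let N_k count ground terms of depth at most k. Each non-constant term of depth ≤ k is some function symbol applied to depth-≤(k−1) arguments, giving N_k = 4 + N_{k-1}^2.
N_0 = 4
N_1 = 4 + 4^2 = 20

20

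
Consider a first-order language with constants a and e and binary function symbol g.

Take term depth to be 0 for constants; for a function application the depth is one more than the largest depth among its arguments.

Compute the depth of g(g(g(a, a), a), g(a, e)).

3

depth(g(a, a)) = 1 + max(0, 0) = 1
depth(g(g(a, a), a)) = 1 + max(1, 0) = 2
depth(g(a, e)) = 1 + max(0, 0) = 1
depth(g(g(g(a, a), a), g(a, e))) = 1 + max(2, 1) = 3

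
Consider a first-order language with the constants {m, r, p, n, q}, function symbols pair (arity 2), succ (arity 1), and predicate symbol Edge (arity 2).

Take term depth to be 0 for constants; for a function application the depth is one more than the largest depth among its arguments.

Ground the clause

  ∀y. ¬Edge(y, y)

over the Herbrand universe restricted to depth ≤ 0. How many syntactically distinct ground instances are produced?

5

Ground terms of depth ≤ 0:
  Let N_k count ground terms of depth at most k. Each non-constant term of depth ≤ k is some function symbol applied to depth-≤(k−1) arguments, giving N_k = 5 + N_{k-1}^2 + N_{k-1}.
  N_0 = 5
So there are 5 ground terms available for substitution.
There is 1 variable to instantiate (y),  occurring in at least one literal, so different choices give different ground instances.
Number of ground instances = 5.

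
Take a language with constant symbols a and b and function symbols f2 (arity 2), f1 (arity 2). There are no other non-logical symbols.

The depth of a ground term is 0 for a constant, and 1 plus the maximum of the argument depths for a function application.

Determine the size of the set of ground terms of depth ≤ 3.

81610

Let N_k = |{terms of depth ≤ k}|. Then N_0 = 2 and N_k = 2 + N_{k-1}^2 + N_{k-1}^2 for k ≥ 1 (one summand per function symbol, arity giving the exponent).
N_0 = 2
N_1 = 2 + 2^2 + 2^2 = 10
N_2 = 2 + 10^2 + 10^2 = 202
N_3 = 2 + 202^2 + 202^2 = 81610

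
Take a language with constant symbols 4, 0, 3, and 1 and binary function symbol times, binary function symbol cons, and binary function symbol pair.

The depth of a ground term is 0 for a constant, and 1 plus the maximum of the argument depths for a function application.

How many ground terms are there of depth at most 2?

If N_k denotes the number of depth-≤k ground terms, the 4 constants give N_0 = 4, and each function symbol of arity r contributes N_{k-1}^r new terms at level k: N_k = 4 + N_{k-1}^2 + N_{k-1}^2 + N_{k-1}^2.
N_0 = 4
N_1 = 4 + 4^2 + 4^2 + 4^2 = 52
N_2 = 4 + 52^2 + 52^2 + 52^2 = 8116

8116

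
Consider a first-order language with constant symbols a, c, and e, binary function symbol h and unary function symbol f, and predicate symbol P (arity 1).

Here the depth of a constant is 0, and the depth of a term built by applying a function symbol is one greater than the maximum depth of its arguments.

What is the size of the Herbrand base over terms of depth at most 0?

3

First count ground terms of depth ≤ 0.
Let N_k = |{terms of depth ≤ k}|. Then N_0 = 3 and N_k = 3 + N_{k-1}^2 + N_{k-1} for k ≥ 1 (one summand per function symbol, arity giving the exponent).
N_0 = 3
Explicitly: a, c, e.
So |H| = 3.
A ground atom is a predicate applied to a tuple of terms from H, so the count is the sum over predicates of |H|^arity:
  P: 3
Total ground atoms: 3.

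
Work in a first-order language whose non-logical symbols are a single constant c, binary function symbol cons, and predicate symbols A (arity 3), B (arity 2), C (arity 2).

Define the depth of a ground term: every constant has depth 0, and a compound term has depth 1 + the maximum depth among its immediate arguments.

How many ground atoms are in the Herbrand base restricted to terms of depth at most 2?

175

First count ground terms of depth ≤ 2.
Count level by level. With function symbols cons/2, the terms of depth ≤ k are the 1 constant together with each function applied to depth-≤(k−1) tuples, so N_k = 1 + N_{k-1}^2.
N_0 = 1
N_1 = 1 + 1^2 = 2
N_2 = 1 + 2^2 = 5
So |H| = 5.
A ground atom is a predicate applied to a tuple of terms from H, so the count is the sum over predicates of |H|^arity:
  A: 5^3 = 125;  B: 5^2 = 25;  C: 5^2 = 25
Total ground atoms: 125 + 25 + 25 = 175.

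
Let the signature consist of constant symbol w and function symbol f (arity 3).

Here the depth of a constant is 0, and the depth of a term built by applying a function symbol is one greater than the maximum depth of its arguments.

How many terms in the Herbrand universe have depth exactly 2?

If N_k denotes the number of depth-≤k ground terms, the 1 constant gives N_0 = 1, and each function symbol of arity r contributes N_{k-1}^r new terms at level k: N_k = 1 + N_{k-1}^3.
N_0 = 1
N_1 = 1 + 1^3 = 2
N_2 = 1 + 2^3 = 9
Terms of depth exactly 2: N_2 − N_1 = 9 − 2 = 7.

7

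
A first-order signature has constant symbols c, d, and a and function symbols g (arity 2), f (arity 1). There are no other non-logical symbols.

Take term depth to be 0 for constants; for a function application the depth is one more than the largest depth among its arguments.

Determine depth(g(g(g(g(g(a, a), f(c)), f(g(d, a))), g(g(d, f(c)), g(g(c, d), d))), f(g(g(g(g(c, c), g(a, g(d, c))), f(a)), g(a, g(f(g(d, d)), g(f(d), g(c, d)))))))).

7

depth(g(a, a)) = 1 + max(0, 0) = 1
depth(f(c)) = 1 + depth(c) = 1 + 0 = 1
depth(g(g(a, a), f(c))) = 1 + max(1, 1) = 2
depth(g(d, a)) = 1 + max(0, 0) = 1
depth(f(g(d, a))) = 1 + depth(g(d, a)) = 1 + 1 = 2
depth(g(g(g(a, a), f(c)), f(g(d, a)))) = 1 + max(2, 2) = 3
depth(g(d, f(c))) = 1 + max(0, 1) = 2
depth(g(c, d)) = 1 + max(0, 0) = 1
depth(g(g(c, d), d)) = 1 + max(1, 0) = 2
depth(g(g(d, f(c)), g(g(c, d), d))) = 1 + max(2, 2) = 3
depth(g(g(g(g(a, a), f(c)), f(g(d, a))), g(g(d, f(c)), g(g(c, d), d)))) = 1 + max(3, 3) = 4
depth(g(c, c)) = 1 + max(0, 0) = 1
depth(g(d, c)) = 1 + max(0, 0) = 1
depth(g(a, g(d, c))) = 1 + max(0, 1) = 2
depth(g(g(c, c), g(a, g(d, c)))) = 1 + max(1, 2) = 3
depth(f(a)) = 1 + depth(a) = 1 + 0 = 1
depth(g(g(g(c, c), g(a, g(d, c))), f(a))) = 1 + max(3, 1) = 4
depth(g(d, d)) = 1 + max(0, 0) = 1
depth(f(g(d, d))) = 1 + depth(g(d, d)) = 1 + 1 = 2
depth(f(d)) = 1 + depth(d) = 1 + 0 = 1
depth(g(f(d), g(c, d))) = 1 + max(1, 1) = 2
depth(g(f(g(d, d)), g(f(d), g(c, d)))) = 1 + max(2, 2) = 3
depth(g(a, g(f(g(d, d)), g(f(d), g(c, d))))) = 1 + max(0, 3) = 4
depth(g(g(g(g(c, c), g(a, g(d, c))), f(a)), g(a, g(f(g(d, d)), g(f(d), g(c, d)))))) = 1 + max(4, 4) = 5
depth(f(g(g(g(g(c, c), g(a, g(d, c))), f(a)), g(a, g(f(g(d, d)), g(f(d), g(c, d))))))) = 1 + depth(g(g(g(g(c, c), g(a, g(d, c))), f(a)), g(a, g(f(g(d, d)), g(f(d), g(c, d)))))) = 1 + 5 = 6
depth(g(g(g(g(g(a, a), f(c)), f(g(d, a))), g(g(d, f(c)), g(g(c, d), d))), f(g(g(g(g(c, c), g(a, g(d, c))), f(a)), g(a, g(f(g(d, d)), g(f(d), g(c, d)))))))) = 1 + max(4, 6) = 7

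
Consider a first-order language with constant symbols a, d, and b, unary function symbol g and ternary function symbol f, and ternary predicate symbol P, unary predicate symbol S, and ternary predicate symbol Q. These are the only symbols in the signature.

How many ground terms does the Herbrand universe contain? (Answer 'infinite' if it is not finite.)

infinite

The signature has at least one function symbol (g, arity 1) and at least one constant (a).
Iterating g gives infinitely many distinct ground terms: a, g(a), g(g(a)), ...
So the Herbrand universe is infinite.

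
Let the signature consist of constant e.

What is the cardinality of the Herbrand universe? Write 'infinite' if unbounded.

There are no function symbols, so the only ground term is the single constant.
The Herbrand universe is {e}, finite with 1 element.

1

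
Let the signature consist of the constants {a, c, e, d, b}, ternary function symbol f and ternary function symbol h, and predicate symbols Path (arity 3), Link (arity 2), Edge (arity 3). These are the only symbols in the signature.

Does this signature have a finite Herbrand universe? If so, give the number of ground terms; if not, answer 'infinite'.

infinite

The signature has at least one function symbol (f, arity 3) and at least one constant (a).
Iterating f gives infinitely many distinct ground terms: a, f(a, a, a), f(f(a, a, a), f(a, a, a), f(a, a, a)), ...
So the Herbrand universe is infinite.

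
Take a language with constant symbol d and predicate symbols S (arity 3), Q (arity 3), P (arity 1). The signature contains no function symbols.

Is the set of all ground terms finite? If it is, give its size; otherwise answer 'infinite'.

There are no function symbols, so the only ground term is the single constant.
The Herbrand universe is {d}, finite with 1 element.

1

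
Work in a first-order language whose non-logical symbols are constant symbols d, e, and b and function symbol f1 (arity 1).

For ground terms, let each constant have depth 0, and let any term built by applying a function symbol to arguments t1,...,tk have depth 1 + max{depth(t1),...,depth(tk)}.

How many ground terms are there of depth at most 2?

9

If N_k denotes the number of depth-≤k ground terms, the 3 constants give N_0 = 3, and each function symbol of arity r contributes N_{k-1}^r new terms at level k: N_k = 3 + N_{k-1}.
N_0 = 3
N_1 = 3 + 3 = 6
N_2 = 3 + 6 = 9
Explicitly: d, e, b, f1(d), f1(e), f1(b), f1(f1(d)), f1(f1(e)), f1(f1(b)).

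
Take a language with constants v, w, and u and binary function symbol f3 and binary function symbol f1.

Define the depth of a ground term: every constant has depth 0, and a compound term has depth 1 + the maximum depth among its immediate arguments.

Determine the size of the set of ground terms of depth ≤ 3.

Count level by level. With function symbols f3/2, f1/2, the terms of depth ≤ k are the 3 constants together with each function applied to depth-≤(k−1) tuples, so N_k = 3 + N_{k-1}^2 + N_{k-1}^2.
N_0 = 3
N_1 = 3 + 3^2 + 3^2 = 21
N_2 = 3 + 21^2 + 21^2 = 885
N_3 = 3 + 885^2 + 885^2 = 1566453

1566453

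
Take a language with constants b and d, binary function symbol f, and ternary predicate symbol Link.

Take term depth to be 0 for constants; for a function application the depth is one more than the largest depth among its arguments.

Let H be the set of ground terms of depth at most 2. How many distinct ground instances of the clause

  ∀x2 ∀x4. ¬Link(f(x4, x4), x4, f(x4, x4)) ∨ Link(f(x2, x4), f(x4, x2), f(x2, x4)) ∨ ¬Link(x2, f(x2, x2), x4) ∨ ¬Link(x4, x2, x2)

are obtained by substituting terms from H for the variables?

Ground terms of depth ≤ 2:
  Count level by level. With function symbols f/2, the terms of depth ≤ k are the 2 constants together with each function applied to depth-≤(k−1) tuples, so N_k = 2 + N_{k-1}^2.
  N_0 = 2
  N_1 = 2 + 2^2 = 6
  N_2 = 2 + 6^2 = 38
So there are 38 ground terms available for substitution.
The clause has 2 distinct variables (x2, x4), each appearing in the body. In the free term algebra distinct substitutions yield syntactically distinct ground instances.
Number of ground instances = 38^2 = 1444.

1444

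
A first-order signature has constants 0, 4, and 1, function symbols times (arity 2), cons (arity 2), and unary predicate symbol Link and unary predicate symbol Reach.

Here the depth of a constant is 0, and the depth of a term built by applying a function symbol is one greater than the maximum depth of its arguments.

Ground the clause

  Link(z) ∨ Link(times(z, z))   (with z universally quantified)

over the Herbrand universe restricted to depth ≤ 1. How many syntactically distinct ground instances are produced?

Ground terms of depth ≤ 1:
  Write N_k for the number of ground terms of depth ≤ k. A term of depth ≤ k is either a constant or a function symbol applied to arguments of depth ≤ k−1, so N_k = 3 + N_{k-1}^2 + N_{k-1}^2.
  N_0 = 3
  N_1 = 3 + 3^2 + 3^2 = 21
So there are 21 ground terms available for substitution.
The body mentions the single quantified variable z; since ground terms form a free algebra, no two substitutions collapse to the same formula.
Number of ground instances = 21.

21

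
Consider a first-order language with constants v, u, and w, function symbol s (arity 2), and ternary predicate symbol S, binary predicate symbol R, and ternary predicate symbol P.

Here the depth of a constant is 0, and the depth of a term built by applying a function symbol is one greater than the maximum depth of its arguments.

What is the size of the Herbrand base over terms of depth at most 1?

3600

First count ground terms of depth ≤ 1.
Let N_k = |{terms of depth ≤ k}|. Then N_0 = 3 and N_k = 3 + N_{k-1}^2 for k ≥ 1 (one summand per function symbol, arity giving the exponent).
N_0 = 3
N_1 = 3 + 3^2 = 12
So |H| = 12.
For each predicate symbol, the number of ground atoms is |H| raised to its arity; summing:
  S: 12^3 = 1728;  R: 12^2 = 144;  P: 12^3 = 1728
Total ground atoms: 1728 + 144 + 1728 = 3600.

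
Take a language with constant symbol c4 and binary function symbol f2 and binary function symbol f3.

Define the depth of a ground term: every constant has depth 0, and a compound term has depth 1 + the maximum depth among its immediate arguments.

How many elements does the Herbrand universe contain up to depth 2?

19

Count level by level. With function symbols f2/2, f3/2, the terms of depth ≤ k are the 1 constant together with each function applied to depth-≤(k−1) tuples, so N_k = 1 + N_{k-1}^2 + N_{k-1}^2.
N_0 = 1
N_1 = 1 + 1^2 + 1^2 = 3
N_2 = 1 + 3^2 + 3^2 = 19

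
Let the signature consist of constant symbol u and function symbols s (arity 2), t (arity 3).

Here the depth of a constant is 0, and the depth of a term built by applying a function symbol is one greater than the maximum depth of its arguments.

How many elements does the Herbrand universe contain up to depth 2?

Let N_k = |{terms of depth ≤ k}|. Then N_0 = 1 and N_k = 1 + N_{k-1}^2 + N_{k-1}^3 for k ≥ 1 (one summand per function symbol, arity giving the exponent).
N_0 = 1
N_1 = 1 + 1^2 + 1^3 = 3
N_2 = 1 + 3^2 + 3^3 = 37

37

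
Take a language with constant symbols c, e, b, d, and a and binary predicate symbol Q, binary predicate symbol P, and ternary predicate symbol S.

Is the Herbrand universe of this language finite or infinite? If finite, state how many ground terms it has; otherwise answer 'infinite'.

5

There are no function symbols, so every ground term is one of the 5 constants.
The Herbrand universe is {c, e, b, d, a}, which is finite with 5 elements.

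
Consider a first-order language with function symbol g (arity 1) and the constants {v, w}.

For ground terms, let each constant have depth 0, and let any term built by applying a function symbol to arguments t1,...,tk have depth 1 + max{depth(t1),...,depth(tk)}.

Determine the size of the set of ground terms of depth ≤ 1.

Let N_k count ground terms of depth at most k. Each non-constant term of depth ≤ k is some function symbol applied to depth-≤(k−1) arguments, giving N_k = 2 + N_{k-1}.
N_0 = 2
N_1 = 2 + 2 = 4
Explicitly: v, w, g(v), g(w).

4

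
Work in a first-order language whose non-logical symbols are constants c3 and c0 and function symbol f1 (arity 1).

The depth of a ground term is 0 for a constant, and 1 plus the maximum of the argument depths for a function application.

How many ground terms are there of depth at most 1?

4

Let N_k count ground terms of depth at most k. Each non-constant term of depth ≤ k is some function symbol applied to depth-≤(k−1) arguments, giving N_k = 2 + N_{k-1}.
N_0 = 2
N_1 = 2 + 2 = 4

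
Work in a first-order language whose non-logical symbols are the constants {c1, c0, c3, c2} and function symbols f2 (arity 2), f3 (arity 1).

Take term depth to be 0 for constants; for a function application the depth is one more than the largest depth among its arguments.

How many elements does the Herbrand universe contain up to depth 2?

Count level by level. With function symbols f2/2, f3/1, the terms of depth ≤ k are the 4 constants together with each function applied to depth-≤(k−1) tuples, so N_k = 4 + N_{k-1}^2 + N_{k-1}.
N_0 = 4
N_1 = 4 + 4^2 + 4 = 24
N_2 = 4 + 24^2 + 24 = 604

604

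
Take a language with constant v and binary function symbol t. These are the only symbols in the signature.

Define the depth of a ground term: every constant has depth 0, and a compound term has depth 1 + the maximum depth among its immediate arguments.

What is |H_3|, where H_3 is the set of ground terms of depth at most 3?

26

If N_k denotes the number of depth-≤k ground terms, the 1 constant gives N_0 = 1, and each function symbol of arity r contributes N_{k-1}^r new terms at level k: N_k = 1 + N_{k-1}^2.
N_0 = 1
N_1 = 1 + 1^2 = 2
N_2 = 1 + 2^2 = 5
N_3 = 1 + 5^2 = 26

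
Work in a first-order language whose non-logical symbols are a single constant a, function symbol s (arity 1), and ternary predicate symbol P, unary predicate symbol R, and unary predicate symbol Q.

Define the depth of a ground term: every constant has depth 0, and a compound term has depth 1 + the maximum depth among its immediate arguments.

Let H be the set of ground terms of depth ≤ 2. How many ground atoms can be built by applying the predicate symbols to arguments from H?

33

First count ground terms of depth ≤ 2.
If N_k denotes the number of depth-≤k ground terms, the 1 constant gives N_0 = 1, and each function symbol of arity r contributes N_{k-1}^r new terms at level k: N_k = 1 + N_{k-1}.
N_0 = 1
N_1 = 1 + 1 = 2
N_2 = 1 + 2 = 3
So |H| = 3.
For each predicate symbol, the number of ground atoms is |H| raised to its arity; summing:
  P: 3^3 = 27;  R: 3;  Q: 3
Total ground atoms: 27 + 3 + 3 = 33.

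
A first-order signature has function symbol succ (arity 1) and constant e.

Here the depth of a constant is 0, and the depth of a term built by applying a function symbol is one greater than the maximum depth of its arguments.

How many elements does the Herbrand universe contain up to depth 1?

2

If N_k denotes the number of depth-≤k ground terms, the 1 constant gives N_0 = 1, and each function symbol of arity r contributes N_{k-1}^r new terms at level k: N_k = 1 + N_{k-1}.
N_0 = 1
N_1 = 1 + 1 = 2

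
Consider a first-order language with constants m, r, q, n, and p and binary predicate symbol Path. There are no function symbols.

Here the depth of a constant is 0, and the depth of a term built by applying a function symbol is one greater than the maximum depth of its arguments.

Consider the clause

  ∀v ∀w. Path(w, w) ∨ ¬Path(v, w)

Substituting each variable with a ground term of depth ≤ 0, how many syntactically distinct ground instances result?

25

Ground terms of depth ≤ 0:
  With no function symbols every ground term is a constant, so there are exactly 5 ground terms at every depth bound.
  N_0 = 5
So there are 5 ground terms available for substitution.
Each of v, w ranges independently over the available ground terms, and distinct assignments produce distinct instances.
Number of ground instances = 5^2 = 25.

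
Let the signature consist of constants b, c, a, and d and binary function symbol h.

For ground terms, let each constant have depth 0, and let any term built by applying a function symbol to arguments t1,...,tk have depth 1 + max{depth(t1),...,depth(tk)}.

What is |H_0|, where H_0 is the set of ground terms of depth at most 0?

Let N_k = |{terms of depth ≤ k}|. Then N_0 = 4 and N_k = 4 + N_{k-1}^2 for k ≥ 1 (one summand per function symbol, arity giving the exponent).
N_0 = 4
Explicitly: b, c, a, d.

4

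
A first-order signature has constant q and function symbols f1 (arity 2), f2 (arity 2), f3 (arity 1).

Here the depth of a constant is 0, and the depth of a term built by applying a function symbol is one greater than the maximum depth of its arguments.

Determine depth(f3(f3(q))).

2

depth(f3(q)) = 1 + depth(q) = 1 + 0 = 1
depth(f3(f3(q))) = 1 + depth(f3(q)) = 1 + 1 = 2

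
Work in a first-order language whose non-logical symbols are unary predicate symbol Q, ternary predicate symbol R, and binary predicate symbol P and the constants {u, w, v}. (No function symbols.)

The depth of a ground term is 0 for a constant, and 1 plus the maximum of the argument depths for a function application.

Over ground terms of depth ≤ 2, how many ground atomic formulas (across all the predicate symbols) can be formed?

First count ground terms of depth ≤ 2.
With no function symbols every ground term is a constant, so there are exactly 3 ground terms at every depth bound.
N_0 = 3
N_1 = 3
N_2 = 3
Explicitly: u, w, v.
So |H| = 3.
For each predicate symbol, the number of ground atoms is |H| raised to its arity; summing:
  Q: 3;  R: 3^3 = 27;  P: 3^2 = 9
Total ground atoms: 3 + 27 + 9 = 39.

39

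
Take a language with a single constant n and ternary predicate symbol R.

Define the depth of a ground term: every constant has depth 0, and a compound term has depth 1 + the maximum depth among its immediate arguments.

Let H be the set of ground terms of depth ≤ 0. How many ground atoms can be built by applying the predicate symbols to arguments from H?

1

First count ground terms of depth ≤ 0.
With no function symbols every ground term is a constant, so there is exactly 1 ground term at every depth bound.
N_0 = 1
Explicitly: n.
So |H| = 1.
For each predicate symbol, the number of ground atoms is |H| raised to its arity; summing:
  R: 1^3 = 1
Total ground atoms: 1.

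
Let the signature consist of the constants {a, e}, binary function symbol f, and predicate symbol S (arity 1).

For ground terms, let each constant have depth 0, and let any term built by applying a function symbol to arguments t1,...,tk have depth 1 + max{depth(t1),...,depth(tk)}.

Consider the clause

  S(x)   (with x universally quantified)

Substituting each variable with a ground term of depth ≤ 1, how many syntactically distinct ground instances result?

Ground terms of depth ≤ 1:
  Let N_k count ground terms of depth at most k. Each non-constant term of depth ≤ k is some function symbol applied to depth-≤(k−1) arguments, giving N_k = 2 + N_{k-1}^2.
  N_0 = 2
  N_1 = 2 + 2^2 = 6
  Explicitly: a, e, f(a, a), f(a, e), f(e, a), f(e, e).
So there are 6 ground terms available for substitution.
There is 1 variable to instantiate (x),  occurring in at least one literal, so different choices give different ground instances.
Number of ground instances = 6.

6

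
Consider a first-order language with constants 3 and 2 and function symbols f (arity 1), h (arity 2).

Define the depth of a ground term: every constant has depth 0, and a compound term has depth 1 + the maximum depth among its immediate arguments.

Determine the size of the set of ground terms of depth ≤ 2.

74

Let N_k count ground terms of depth at most k. Each non-constant term of depth ≤ k is some function symbol applied to depth-≤(k−1) arguments, giving N_k = 2 + N_{k-1} + N_{k-1}^2.
N_0 = 2
N_1 = 2 + 2 + 2^2 = 8
N_2 = 2 + 8 + 8^2 = 74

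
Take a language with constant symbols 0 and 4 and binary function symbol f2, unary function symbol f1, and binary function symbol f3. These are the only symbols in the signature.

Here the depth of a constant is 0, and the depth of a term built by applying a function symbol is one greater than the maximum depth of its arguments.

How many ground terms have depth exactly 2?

If N_k denotes the number of depth-≤k ground terms, the 2 constants give N_0 = 2, and each function symbol of arity r contributes N_{k-1}^r new terms at level k: N_k = 2 + N_{k-1}^2 + N_{k-1} + N_{k-1}^2.
N_0 = 2
N_1 = 2 + 2^2 + 2 + 2^2 = 12
N_2 = 2 + 12^2 + 12 + 12^2 = 302
Terms of depth exactly 2: N_2 − N_1 = 302 − 12 = 290.

290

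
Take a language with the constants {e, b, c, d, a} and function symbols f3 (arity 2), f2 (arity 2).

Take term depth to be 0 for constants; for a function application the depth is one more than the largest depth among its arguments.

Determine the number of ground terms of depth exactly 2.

6000

If N_k denotes the number of depth-≤k ground terms, the 5 constants give N_0 = 5, and each function symbol of arity r contributes N_{k-1}^r new terms at level k: N_k = 5 + N_{k-1}^2 + N_{k-1}^2.
N_0 = 5
N_1 = 5 + 5^2 + 5^2 = 55
N_2 = 5 + 55^2 + 55^2 = 6055
Terms of depth exactly 2: N_2 − N_1 = 6055 − 55 = 6000.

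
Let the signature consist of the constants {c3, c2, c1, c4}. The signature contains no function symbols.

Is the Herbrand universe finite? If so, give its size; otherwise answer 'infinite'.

There are no function symbols, so every ground term is one of the 4 constants.
The Herbrand universe is {c3, c2, c1, c4}, which is finite with 4 elements.

4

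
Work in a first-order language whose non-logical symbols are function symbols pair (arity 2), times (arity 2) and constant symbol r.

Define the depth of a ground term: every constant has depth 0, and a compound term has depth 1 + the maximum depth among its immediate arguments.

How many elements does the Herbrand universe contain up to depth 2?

Let N_k = |{terms of depth ≤ k}|. Then N_0 = 1 and N_k = 1 + N_{k-1}^2 + N_{k-1}^2 for k ≥ 1 (one summand per function symbol, arity giving the exponent).
N_0 = 1
N_1 = 1 + 1^2 + 1^2 = 3
N_2 = 1 + 3^2 + 3^2 = 19

19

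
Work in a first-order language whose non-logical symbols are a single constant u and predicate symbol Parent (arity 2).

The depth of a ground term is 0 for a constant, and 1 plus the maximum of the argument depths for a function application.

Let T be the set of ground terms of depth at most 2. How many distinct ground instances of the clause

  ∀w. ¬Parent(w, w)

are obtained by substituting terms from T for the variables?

1

Ground terms of depth ≤ 2:
  With no function symbols every ground term is a constant, so there is exactly 1 ground term at every depth bound.
  N_0 = 1
  N_1 = 1
  N_2 = 1
  Explicitly: u.
So there is exactly 1 ground term available for substitution.
There is 1 variable to instantiate (w),  occurring in at least one literal, so different choices give different ground instances.
Number of ground instances = 1.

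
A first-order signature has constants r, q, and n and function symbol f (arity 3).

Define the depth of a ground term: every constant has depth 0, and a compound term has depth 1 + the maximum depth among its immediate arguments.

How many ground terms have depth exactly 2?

Write N_k for the number of ground terms of depth ≤ k. A term of depth ≤ k is either a constant or a function symbol applied to arguments of depth ≤ k−1, so N_k = 3 + N_{k-1}^3.
N_0 = 3
N_1 = 3 + 3^3 = 30
N_2 = 3 + 30^3 = 27003
Terms of depth exactly 2: N_2 − N_1 = 27003 − 30 = 26973.

26973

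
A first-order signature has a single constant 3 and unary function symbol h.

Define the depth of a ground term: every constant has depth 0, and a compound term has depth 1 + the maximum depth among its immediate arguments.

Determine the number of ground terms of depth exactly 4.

1

Write N_k for the number of ground terms of depth ≤ k. A term of depth ≤ k is either a constant or a function symbol applied to arguments of depth ≤ k−1, so N_k = 1 + N_{k-1}.
N_0 = 1
N_1 = 1 + 1 = 2
N_2 = 1 + 2 = 3
N_3 = 1 + 3 = 4
N_4 = 1 + 4 = 5
Terms of depth exactly 4: N_4 − N_3 = 5 − 4 = 1.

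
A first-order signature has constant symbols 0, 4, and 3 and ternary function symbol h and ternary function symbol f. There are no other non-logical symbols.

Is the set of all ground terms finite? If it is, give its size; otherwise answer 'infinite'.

infinite

The signature has at least one function symbol (h, arity 3) and at least one constant (0).
Iterating h gives infinitely many distinct ground terms: 0, h(0, 0, 0), h(h(0, 0, 0), h(0, 0, 0), h(0, 0, 0)), ...
So the Herbrand universe is infinite.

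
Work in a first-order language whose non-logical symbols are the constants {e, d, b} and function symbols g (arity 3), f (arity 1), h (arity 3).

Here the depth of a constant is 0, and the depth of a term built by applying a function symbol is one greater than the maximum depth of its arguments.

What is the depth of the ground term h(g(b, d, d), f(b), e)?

2

depth(g(b, d, d)) = 1 + max(0, 0, 0) = 1
depth(f(b)) = 1 + depth(b) = 1 + 0 = 1
depth(h(g(b, d, d), f(b), e)) = 1 + max(1, 1, 0) = 2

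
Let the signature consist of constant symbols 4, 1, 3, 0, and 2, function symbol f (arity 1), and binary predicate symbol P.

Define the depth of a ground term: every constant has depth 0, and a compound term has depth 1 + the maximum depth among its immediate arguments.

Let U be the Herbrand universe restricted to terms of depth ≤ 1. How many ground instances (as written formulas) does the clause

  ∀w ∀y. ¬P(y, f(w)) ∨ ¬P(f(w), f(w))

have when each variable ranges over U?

Ground terms of depth ≤ 1:
  Let N_k count ground terms of depth at most k. Each non-constant term of depth ≤ k is some function symbol applied to depth-≤(k−1) arguments, giving N_k = 5 + N_{k-1}.
  N_0 = 5
  N_1 = 5 + 5 = 10
So there are 10 ground terms available for substitution.
The body mentions every one of the 2 quantified variables; since ground terms form a free algebra, no two substitutions collapse to the same formula.
Number of ground instances = 10^2 = 100.

100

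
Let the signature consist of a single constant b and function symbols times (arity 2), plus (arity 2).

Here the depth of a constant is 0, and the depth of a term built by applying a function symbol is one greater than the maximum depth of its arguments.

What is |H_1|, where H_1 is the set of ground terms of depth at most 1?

3

Let N_k count ground terms of depth at most k. Each non-constant term of depth ≤ k is some function symbol applied to depth-≤(k−1) arguments, giving N_k = 1 + N_{k-1}^2 + N_{k-1}^2.
N_0 = 1
N_1 = 1 + 1^2 + 1^2 = 3
Explicitly: b, times(b, b), plus(b, b).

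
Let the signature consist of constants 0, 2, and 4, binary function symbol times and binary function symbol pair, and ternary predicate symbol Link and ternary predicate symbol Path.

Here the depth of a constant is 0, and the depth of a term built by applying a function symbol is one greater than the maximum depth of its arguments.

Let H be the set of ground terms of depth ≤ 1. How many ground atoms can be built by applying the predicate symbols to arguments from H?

First count ground terms of depth ≤ 1.
Let N_k = |{terms of depth ≤ k}|. Then N_0 = 3 and N_k = 3 + N_{k-1}^2 + N_{k-1}^2 for k ≥ 1 (one summand per function symbol, arity giving the exponent).
N_0 = 3
N_1 = 3 + 3^2 + 3^2 = 21
So |H| = 21.
A ground atom is a predicate applied to a tuple of terms from H, so the count is the sum over predicates of |H|^arity:
  Link: 21^3 = 9261;  Path: 21^3 = 9261
Total ground atoms: 9261 + 9261 = 18522.

18522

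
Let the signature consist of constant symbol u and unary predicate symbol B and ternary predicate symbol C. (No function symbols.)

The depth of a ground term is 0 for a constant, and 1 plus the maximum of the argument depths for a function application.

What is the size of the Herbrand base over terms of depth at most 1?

2

First count ground terms of depth ≤ 1.
With no function symbols every ground term is a constant, so there is exactly 1 ground term at every depth bound.
N_0 = 1
N_1 = 1
So |H| = 1.
Each predicate of arity r yields |H|^r ground atoms (one per choice of an r-tuple from H):
  B: 1;  C: 1^3 = 1
Total ground atoms: 1 + 1 = 2.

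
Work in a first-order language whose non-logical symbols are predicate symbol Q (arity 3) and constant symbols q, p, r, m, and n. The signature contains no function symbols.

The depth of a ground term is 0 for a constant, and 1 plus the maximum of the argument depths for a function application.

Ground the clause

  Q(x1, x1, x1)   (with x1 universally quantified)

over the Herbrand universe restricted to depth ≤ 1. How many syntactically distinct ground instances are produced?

Ground terms of depth ≤ 1:
  With no function symbols every ground term is a constant, so there are exactly 5 ground terms at every depth bound.
  N_0 = 5
  N_1 = 5
So there are 5 ground terms available for substitution.
The clause has 1 distinct variable (x1), which appears in the body. In the free term algebra distinct substitutions yield syntactically distinct ground instances.
Number of ground instances = 5.

5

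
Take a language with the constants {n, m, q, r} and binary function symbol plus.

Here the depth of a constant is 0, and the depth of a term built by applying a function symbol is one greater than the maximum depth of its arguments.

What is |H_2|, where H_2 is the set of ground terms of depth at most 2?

If N_k denotes the number of depth-≤k ground terms, the 4 constants give N_0 = 4, and each function symbol of arity r contributes N_{k-1}^r new terms at level k: N_k = 4 + N_{k-1}^2.
N_0 = 4
N_1 = 4 + 4^2 = 20
N_2 = 4 + 20^2 = 404

404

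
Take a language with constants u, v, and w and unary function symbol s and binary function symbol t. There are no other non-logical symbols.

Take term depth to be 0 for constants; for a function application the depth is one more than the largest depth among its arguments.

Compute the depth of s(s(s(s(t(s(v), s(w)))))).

depth(s(v)) = 1 + depth(v) = 1 + 0 = 1
depth(s(w)) = 1 + depth(w) = 1 + 0 = 1
depth(t(s(v), s(w))) = 1 + max(1, 1) = 2
depth(s(t(s(v), s(w)))) = 1 + depth(t(s(v), s(w))) = 1 + 2 = 3
depth(s(s(t(s(v), s(w))))) = 1 + depth(s(t(s(v), s(w)))) = 1 + 3 = 4
depth(s(s(s(t(s(v), s(w)))))) = 1 + depth(s(s(t(s(v), s(w))))) = 1 + 4 = 5
depth(s(s(s(s(t(s(v), s(w))))))) = 1 + depth(s(s(s(t(s(v), s(w)))))) = 1 + 5 = 6

6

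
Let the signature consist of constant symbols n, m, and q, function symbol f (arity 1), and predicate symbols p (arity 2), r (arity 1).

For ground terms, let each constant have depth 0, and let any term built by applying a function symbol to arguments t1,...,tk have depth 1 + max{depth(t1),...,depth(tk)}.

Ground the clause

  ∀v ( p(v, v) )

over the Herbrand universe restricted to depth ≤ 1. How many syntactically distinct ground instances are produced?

Ground terms of depth ≤ 1:
  Write N_k for the number of ground terms of depth ≤ k. A term of depth ≤ k is either a constant or a function symbol applied to arguments of depth ≤ k−1, so N_k = 3 + N_{k-1}.
  N_0 = 3
  N_1 = 3 + 3 = 6
So there are 6 ground terms available for substitution.
The body mentions the single quantified variable v; since ground terms form a free algebra, no two substitutions collapse to the same formula.
Number of ground instances = 6.

6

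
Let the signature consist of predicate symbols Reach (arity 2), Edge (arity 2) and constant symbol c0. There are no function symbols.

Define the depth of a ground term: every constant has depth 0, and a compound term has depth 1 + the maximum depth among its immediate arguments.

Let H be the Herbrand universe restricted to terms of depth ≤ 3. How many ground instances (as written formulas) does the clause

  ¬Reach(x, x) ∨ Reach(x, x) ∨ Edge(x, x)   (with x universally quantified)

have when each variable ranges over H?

1

Ground terms of depth ≤ 3:
  With no function symbols every ground term is a constant, so there is exactly 1 ground term at every depth bound.
  N_0 = 1
  N_1 = 1
  N_2 = 1
  N_3 = 1
  Explicitly: c0.
So there is exactly 1 ground term available for substitution.
There is 1 variable to instantiate (x),  occurring in at least one literal, so different choices give different ground instances.
Number of ground instances = 1.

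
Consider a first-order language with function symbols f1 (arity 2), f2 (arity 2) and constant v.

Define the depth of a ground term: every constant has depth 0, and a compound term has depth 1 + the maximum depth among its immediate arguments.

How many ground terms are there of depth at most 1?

3

Let N_k count ground terms of depth at most k. Each non-constant term of depth ≤ k is some function symbol applied to depth-≤(k−1) arguments, giving N_k = 1 + N_{k-1}^2 + N_{k-1}^2.
N_0 = 1
N_1 = 1 + 1^2 + 1^2 = 3
Explicitly: v, f1(v, v), f2(v, v).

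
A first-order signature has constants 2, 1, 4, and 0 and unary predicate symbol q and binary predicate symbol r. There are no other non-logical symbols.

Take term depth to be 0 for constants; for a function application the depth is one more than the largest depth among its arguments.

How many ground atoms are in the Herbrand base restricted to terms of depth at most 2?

First count ground terms of depth ≤ 2.
With no function symbols every ground term is a constant, so there are exactly 4 ground terms at every depth bound.
N_0 = 4
N_1 = 4
N_2 = 4
Explicitly: 2, 1, 4, 0.
So |H| = 4.
Each predicate of arity r yields |H|^r ground atoms (one per choice of an r-tuple from H):
  q: 4;  r: 4^2 = 16
Total ground atoms: 4 + 16 = 20.

20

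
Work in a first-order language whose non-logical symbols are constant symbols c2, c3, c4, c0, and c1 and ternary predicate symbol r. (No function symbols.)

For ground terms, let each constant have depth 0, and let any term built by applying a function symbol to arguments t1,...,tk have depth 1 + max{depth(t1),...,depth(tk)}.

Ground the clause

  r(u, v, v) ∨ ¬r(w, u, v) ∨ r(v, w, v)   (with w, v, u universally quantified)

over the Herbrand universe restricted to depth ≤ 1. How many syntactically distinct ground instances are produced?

Ground terms of depth ≤ 1:
  With no function symbols every ground term is a constant, so there are exactly 5 ground terms at every depth bound.
  N_0 = 5
  N_1 = 5
  Explicitly: c2, c3, c4, c0, c1.
So there are 5 ground terms available for substitution.
There are 3 variables to instantiate (w, v, u), each occurring in at least one literal, so different choices give different ground instances.
Number of ground instances = 5^3 = 125.

125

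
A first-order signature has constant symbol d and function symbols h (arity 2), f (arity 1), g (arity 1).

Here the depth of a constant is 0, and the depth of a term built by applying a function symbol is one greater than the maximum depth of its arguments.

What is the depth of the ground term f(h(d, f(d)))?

depth(f(d)) = 1 + depth(d) = 1 + 0 = 1
depth(h(d, f(d))) = 1 + max(0, 1) = 2
depth(f(h(d, f(d)))) = 1 + depth(h(d, f(d))) = 1 + 2 = 3

3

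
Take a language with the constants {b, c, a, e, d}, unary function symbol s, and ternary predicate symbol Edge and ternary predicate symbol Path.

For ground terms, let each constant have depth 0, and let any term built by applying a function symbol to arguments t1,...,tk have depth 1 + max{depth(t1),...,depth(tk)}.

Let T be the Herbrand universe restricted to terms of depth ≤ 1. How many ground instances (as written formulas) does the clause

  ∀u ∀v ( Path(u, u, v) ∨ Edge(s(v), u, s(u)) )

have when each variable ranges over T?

Ground terms of depth ≤ 1:
  Write N_k for the number of ground terms of depth ≤ k. A term of depth ≤ k is either a constant or a function symbol applied to arguments of depth ≤ k−1, so N_k = 5 + N_{k-1}.
  N_0 = 5
  N_1 = 5 + 5 = 10
So there are 10 ground terms available for substitution.
There are 2 variables to instantiate (u, v), each occurring in at least one literal, so different choices give different ground instances.
Number of ground instances = 10^2 = 100.

100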